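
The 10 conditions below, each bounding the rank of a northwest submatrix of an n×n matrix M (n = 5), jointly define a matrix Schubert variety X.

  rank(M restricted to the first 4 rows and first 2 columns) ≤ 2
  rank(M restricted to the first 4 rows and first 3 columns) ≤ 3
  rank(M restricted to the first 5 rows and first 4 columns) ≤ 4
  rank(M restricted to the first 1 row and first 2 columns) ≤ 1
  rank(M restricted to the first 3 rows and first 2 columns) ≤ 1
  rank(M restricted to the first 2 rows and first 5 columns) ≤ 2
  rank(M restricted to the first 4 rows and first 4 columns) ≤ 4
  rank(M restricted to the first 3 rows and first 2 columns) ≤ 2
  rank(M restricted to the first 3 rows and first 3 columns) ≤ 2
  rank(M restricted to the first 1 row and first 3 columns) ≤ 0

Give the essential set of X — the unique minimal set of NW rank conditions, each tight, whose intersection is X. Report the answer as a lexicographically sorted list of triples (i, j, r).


The tightest implied rank at each (i,j), from the 10 conditions:

  row 1: 0, 0, 0, 1, 1
  row 2: 1, 1, 1, 2, 2
  row 3: 1, 1, 2, 3, 3
  row 4: 1, 2, 3, 4, 4
  row 5: 1, 2, 3, 4, 5

the unique w with this rank table is (4, 1, 3, 2, 5).

2 SE-corners of the 4-cell Rothe diagram give Ess(w):

[(1, 3, 0), (3, 2, 1)]


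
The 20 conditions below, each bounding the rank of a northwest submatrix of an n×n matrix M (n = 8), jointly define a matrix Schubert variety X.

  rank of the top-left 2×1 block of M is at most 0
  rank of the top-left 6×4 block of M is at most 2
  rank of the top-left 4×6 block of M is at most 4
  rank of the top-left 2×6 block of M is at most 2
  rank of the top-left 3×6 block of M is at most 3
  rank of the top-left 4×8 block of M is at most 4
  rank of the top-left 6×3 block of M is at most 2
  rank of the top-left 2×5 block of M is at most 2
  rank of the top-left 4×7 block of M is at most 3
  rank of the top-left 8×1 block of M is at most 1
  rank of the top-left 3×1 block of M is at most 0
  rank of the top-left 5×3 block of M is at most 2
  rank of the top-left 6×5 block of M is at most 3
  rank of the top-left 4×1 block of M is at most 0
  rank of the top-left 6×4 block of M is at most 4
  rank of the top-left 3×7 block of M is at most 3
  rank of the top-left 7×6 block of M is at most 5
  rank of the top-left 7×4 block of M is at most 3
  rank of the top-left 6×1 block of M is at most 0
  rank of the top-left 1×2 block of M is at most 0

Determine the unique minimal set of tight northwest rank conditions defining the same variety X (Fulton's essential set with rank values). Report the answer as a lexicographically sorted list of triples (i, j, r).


Propagating the 20 rank bounds to every northwest block:

  row 1: 0 0 1 1 1 1 1 1
  row 2: 0 1 2 2 2 2 2 2
  row 3: 0 1 2 2 3 3 3 3
  row 4: 0 1 2 2 3 3 3 4
  row 5: 0 1 2 2 3 4 4 5
  row 6: 0 1 2 2 3 4 5 6
  row 7: 1 2 3 3 4 5 6 7
  row 8: 1 2 3 4 5 6 7 8

so w = (3, 2, 5, 8, 6, 7, 1, 4).

Fulton essential set (4 of the 13 Rothe cells):

[(1, 2, 0), (4, 7, 3), (6, 1, 0), (6, 4, 2)]


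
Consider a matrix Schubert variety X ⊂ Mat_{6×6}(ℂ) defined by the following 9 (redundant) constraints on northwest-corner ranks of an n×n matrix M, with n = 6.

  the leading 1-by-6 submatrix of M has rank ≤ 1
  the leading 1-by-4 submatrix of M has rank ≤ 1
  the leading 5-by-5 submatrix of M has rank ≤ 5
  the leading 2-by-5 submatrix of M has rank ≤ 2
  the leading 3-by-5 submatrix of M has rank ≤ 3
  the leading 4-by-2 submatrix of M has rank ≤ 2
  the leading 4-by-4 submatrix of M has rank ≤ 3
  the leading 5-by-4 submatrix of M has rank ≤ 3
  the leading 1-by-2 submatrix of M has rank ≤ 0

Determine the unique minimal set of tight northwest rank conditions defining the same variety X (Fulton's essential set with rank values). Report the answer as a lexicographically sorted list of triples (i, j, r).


Recovering R(i,j) via the rank-extension bound from the 9 conditions:

  R[1]: 0 0 1 1 1 1
  R[2]: 1 1 2 2 2 2
  R[3]: 1 2 3 3 3 3
  R[4]: 1 2 3 3 4 4
  R[5]: 1 2 3 3 4 5
  R[6]: 1 2 3 4 5 6

reading off 1-entries of Δ²R: w = (3, 1, 2, 5, 6, 4).

ℓ(w)=4; the 2 essential cells (i,j,r):

[(1, 2, 0), (5, 4, 3)]


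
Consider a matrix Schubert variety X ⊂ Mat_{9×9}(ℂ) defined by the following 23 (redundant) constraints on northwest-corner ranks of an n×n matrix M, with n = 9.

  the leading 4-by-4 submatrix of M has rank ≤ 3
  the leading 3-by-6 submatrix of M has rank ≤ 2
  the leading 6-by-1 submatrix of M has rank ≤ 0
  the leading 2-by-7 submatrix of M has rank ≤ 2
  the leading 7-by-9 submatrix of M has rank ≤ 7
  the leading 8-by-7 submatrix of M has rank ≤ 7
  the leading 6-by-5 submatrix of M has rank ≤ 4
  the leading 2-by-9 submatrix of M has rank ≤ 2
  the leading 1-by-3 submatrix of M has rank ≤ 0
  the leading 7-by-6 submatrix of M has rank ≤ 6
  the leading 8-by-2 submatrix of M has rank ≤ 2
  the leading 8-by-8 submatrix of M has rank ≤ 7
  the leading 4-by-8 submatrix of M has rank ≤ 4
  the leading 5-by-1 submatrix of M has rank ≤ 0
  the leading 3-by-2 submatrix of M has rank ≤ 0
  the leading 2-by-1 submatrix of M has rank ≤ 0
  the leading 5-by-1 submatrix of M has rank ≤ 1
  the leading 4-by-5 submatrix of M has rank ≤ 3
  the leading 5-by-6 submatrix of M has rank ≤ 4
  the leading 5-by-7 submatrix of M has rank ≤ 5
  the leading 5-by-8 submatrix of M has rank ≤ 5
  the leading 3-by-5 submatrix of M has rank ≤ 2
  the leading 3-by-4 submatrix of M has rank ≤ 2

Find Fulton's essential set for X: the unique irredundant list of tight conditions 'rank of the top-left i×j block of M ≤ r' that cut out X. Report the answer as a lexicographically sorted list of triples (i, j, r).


Recovering R(i,j) via the rank-extension bound from the 23 conditions:

  R[1]: 0, 0, 0, 1, 1, 1, 1, 1, 1
  R[2]: 0, 0, 1, 2, 2, 2, 2, 2, 2
  R[3]: 0, 0, 1, 2, 2, 2, 3, 3, 3
  R[4]: 0, 1, 2, 3, 3, 3, 4, 4, 4
  R[5]: 0, 1, 2, 3, 4, 4, 5, 5, 5
  R[6]: 0, 1, 2, 3, 4, 5, 6, 6, 6
  R[7]: 1, 2, 3, 4, 5, 6, 7, 7, 7
  R[8]: 1, 2, 3, 4, 5, 6, 7, 7, 8
  R[9]: 1, 2, 3, 4, 5, 6, 7, 8, 9

the unique w with this rank table is (4, 3, 7, 2, 5, 6, 1, 9, 8).

|D(w)|=13, |Ess(w)|=5:

[(1, 3, 0), (3, 2, 0), (3, 6, 2), (6, 1, 0), (8, 8, 7)]


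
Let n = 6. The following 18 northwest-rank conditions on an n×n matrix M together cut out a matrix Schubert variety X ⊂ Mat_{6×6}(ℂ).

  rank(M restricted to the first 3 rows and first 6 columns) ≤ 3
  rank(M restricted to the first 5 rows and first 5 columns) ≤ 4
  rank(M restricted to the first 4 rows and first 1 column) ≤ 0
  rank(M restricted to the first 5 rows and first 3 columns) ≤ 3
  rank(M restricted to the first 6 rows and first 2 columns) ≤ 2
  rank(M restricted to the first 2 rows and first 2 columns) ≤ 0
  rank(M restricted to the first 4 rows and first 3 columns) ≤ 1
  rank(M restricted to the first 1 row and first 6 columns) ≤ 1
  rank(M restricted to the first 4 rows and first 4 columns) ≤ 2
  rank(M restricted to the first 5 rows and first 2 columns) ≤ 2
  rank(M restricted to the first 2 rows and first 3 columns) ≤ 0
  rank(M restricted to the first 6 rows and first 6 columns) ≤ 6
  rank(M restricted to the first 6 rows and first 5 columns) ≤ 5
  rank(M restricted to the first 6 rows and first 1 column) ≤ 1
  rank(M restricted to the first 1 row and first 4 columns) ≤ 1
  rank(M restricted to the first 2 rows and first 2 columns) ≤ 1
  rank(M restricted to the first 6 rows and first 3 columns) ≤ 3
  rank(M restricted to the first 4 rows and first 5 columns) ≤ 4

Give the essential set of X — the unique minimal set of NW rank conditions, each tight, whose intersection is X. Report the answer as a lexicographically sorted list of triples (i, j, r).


Reconstructing r_w from the 18 given conditions:

  i=1: 0 | 0 | 0 | 1 | 1 | 1
  i=2: 0 | 0 | 0 | 1 | 2 | 2
  i=3: 0 | 1 | 1 | 2 | 3 | 3
  i=4: 0 | 1 | 1 | 2 | 3 | 4
  i=5: 1 | 2 | 2 | 3 | 4 | 5
  i=6: 1 | 2 | 3 | 4 | 5 | 6

hence w(1..6) = (4, 5, 2, 6, 1, 3).

Rothe diagram D(w) (9 cells), 3 SE-corners (essential conditions):

[(2, 3, 0), (4, 1, 0), (4, 3, 1)]


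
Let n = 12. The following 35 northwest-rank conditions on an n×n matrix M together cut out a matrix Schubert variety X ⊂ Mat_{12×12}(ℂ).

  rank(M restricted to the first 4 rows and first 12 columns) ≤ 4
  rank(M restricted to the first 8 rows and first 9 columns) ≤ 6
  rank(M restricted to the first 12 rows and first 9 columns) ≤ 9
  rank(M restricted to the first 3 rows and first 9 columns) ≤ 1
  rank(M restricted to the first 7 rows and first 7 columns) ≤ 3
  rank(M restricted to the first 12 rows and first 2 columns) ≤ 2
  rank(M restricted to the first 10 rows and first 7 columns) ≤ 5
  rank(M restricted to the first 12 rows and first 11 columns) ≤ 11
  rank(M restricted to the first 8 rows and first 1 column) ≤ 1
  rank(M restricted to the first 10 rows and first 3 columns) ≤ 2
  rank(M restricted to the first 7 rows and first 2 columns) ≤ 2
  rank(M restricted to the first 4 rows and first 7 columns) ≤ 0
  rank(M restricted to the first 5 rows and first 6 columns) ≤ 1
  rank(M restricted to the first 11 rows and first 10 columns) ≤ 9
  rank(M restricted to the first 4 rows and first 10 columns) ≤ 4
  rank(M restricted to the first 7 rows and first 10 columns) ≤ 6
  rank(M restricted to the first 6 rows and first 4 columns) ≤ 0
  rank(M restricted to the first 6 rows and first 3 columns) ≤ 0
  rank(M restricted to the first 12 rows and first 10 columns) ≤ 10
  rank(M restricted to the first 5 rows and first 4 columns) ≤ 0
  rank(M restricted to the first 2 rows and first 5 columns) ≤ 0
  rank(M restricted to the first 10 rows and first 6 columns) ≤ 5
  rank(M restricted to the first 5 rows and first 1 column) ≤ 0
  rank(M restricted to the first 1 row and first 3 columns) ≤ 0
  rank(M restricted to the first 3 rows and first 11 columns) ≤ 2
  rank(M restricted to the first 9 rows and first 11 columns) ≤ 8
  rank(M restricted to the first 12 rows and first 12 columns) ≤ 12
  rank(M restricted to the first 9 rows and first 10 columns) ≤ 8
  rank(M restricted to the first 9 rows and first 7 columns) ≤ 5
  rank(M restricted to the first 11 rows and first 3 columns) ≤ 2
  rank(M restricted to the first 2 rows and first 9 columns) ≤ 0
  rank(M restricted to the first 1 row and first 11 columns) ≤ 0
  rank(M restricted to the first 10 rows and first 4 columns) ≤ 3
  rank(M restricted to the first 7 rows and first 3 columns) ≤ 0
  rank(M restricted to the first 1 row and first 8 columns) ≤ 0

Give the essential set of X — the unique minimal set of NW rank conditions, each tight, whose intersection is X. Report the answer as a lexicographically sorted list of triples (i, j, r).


Computing R[i][j] = min implied NW-rank bound (n=12, 35 conditions):

  0 0 0 0 0 0 0 0 0 0 0 1
  0 0 0 0 0 0 0 0 0 1 1 2
  0 0 0 0 0 0 0 1 1 2 2 3
  0 0 0 0 0 0 0 1 2 3 3 4
  0 0 0 0 1 1 1 2 3 4 4 5
  0 0 0 0 1 2 2 3 4 5 5 6
  0 0 0 1 2 3 3 4 5 6 6 7
  1 1 1 2 3 4 4 5 6 7 7 8
  1 2 2 3 4 5 5 6 7 8 8 9
  1 2 2 3 4 5 5 6 7 8 9 10
  1 2 2 3 4 5 6 7 8 9 10 11
  1 2 3 4 5 6 7 8 9 10 11 12

giving w = (12, 10, 8, 9, 5, 6, 4, 1, 2, 11, 7, 3) via Δ²R.

ℓ(w)=48; the 7 essential cells (i,j,r):

[(1, 11, 0), (2, 9, 0), (4, 7, 0), (6, 4, 0), (7, 3, 0), (10, 7, 5), (11, 3, 2)]


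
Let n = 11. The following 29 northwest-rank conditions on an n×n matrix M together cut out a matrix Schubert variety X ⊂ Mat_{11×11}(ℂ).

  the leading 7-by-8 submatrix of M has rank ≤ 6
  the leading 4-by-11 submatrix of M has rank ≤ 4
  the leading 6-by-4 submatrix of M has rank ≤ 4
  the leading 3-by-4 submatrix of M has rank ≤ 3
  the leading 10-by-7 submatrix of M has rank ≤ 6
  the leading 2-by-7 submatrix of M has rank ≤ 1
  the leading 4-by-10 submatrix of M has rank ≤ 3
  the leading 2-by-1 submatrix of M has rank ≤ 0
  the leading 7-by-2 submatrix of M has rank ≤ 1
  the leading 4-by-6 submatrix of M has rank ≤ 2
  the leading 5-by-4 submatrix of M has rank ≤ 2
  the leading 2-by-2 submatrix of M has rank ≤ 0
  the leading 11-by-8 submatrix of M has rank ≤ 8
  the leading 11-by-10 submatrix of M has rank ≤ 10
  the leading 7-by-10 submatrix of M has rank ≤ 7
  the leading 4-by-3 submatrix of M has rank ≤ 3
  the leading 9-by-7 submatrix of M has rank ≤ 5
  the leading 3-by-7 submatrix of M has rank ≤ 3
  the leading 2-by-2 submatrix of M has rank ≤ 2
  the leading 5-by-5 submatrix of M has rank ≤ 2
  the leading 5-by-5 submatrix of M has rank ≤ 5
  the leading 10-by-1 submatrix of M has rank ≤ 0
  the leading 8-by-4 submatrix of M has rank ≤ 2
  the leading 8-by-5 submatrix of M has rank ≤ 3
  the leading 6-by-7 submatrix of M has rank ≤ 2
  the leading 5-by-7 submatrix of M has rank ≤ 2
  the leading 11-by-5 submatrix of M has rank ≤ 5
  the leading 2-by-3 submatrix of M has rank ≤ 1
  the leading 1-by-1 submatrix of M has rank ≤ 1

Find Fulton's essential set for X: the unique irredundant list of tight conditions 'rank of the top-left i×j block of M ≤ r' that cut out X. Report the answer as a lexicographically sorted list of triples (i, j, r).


Reconstructing r_w from the 29 given conditions:

  row 1: 0, 0, 1, 1, 1, 1, 1, 1, 1, 1, 1
  row 2: 0, 0, 1, 1, 1, 1, 1, 2, 2, 2, 2
  row 3: 0, 1, 2, 2, 2, 2, 2, 3, 3, 3, 3
  row 4: 0, 1, 2, 2, 2, 2, 2, 3, 3, 3, 4
  row 5: 0, 1, 2, 2, 2, 2, 2, 3, 4, 4, 5
  row 6: 0, 1, 2, 2, 2, 2, 2, 3, 4, 5, 6
  row 7: 0, 1, 2, 2, 3, 3, 3, 4, 5, 6, 7
  row 8: 0, 1, 2, 2, 3, 4, 4, 5, 6, 7, 8
  row 9: 0, 1, 2, 3, 4, 5, 5, 6, 7, 8, 9
  row 10: 0, 1, 2, 3, 4, 5, 6, 7, 8, 9, 10
  row 11: 1, 2, 3, 4, 5, 6, 7, 8, 9, 10, 11

second differences of R give the permutation w = (3, 8, 2, 11, 9, 10, 5, 6, 4, 7, 1).

Fulton essential set (6 of the 32 Rothe cells):

[(2, 2, 0), (2, 7, 1), (4, 10, 3), (6, 7, 2), (8, 4, 2), (10, 1, 0)]


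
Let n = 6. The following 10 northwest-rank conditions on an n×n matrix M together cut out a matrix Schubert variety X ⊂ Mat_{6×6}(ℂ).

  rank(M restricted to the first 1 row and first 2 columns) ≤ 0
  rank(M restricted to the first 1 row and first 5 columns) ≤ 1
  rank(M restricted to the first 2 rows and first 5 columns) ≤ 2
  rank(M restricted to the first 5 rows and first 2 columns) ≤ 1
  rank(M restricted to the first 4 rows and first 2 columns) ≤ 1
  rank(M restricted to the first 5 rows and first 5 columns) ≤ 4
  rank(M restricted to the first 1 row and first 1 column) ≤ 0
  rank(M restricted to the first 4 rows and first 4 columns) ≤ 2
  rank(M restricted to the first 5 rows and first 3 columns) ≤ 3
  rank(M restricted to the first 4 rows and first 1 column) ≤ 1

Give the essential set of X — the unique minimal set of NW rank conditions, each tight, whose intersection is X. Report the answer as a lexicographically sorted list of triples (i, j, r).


The tightest implied rank at each (i,j), from the 10 conditions:

  R[1]: 0  0  1  1  1  1
  R[2]: 1  1  2  2  2  2
  R[3]: 1  1  2  2  3  3
  R[4]: 1  1  2  2  3  4
  R[5]: 1  1  2  3  4  5
  R[6]: 1  2  3  4  5  6

second differences of R give the permutation w = (3, 1, 5, 6, 4, 2).

Rothe diagram D(w) (7 cells), 3 SE-corners (essential conditions):

[(1, 2, 0), (4, 4, 2), (5, 2, 1)]


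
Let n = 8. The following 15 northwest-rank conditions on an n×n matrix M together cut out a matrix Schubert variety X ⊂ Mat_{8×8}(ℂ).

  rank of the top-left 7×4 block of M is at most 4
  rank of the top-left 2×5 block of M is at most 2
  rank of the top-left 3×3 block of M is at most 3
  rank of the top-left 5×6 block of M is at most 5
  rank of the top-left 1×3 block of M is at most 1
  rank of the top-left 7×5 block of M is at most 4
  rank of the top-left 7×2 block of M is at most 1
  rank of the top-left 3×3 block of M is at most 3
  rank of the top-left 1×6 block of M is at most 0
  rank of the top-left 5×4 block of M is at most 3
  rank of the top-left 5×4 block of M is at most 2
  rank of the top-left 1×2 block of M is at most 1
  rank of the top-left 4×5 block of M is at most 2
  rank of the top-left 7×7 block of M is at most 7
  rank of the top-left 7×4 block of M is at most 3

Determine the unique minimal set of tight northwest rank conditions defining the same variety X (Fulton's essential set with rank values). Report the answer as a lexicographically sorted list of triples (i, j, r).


Rank table r_w(8×8) implied by the 15 constraints:

  0, 0, 0, 0, 0, 0, 1, 1
  1, 1, 1, 1, 1, 1, 2, 2
  1, 1, 2, 2, 2, 2, 3, 3
  1, 1, 2, 2, 2, 3, 4, 4
  1, 1, 2, 2, 3, 4, 5, 5
  1, 1, 2, 3, 4, 5, 6, 6
  1, 1, 2, 3, 4, 5, 6, 7
  1, 2, 3, 4, 5, 6, 7, 8

so w = (7, 1, 3, 6, 5, 4, 8, 2).

4 SE-corners of the 14-cell Rothe diagram give Ess(w):

[(1, 6, 0), (4, 5, 2), (5, 4, 2), (7, 2, 1)]


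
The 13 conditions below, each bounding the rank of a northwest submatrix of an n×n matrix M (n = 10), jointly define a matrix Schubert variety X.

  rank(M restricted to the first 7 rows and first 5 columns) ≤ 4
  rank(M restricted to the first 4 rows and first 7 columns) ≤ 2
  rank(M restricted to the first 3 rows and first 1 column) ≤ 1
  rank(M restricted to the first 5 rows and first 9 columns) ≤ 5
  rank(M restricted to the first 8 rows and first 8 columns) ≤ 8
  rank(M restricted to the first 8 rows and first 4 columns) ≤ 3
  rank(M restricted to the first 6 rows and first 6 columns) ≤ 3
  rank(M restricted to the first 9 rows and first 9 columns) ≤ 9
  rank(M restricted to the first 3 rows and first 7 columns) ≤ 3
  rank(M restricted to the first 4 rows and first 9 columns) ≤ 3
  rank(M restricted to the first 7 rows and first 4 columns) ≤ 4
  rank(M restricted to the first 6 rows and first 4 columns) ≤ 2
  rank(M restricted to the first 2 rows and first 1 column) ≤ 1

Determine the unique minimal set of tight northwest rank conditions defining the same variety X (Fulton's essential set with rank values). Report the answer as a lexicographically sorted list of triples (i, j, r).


Rank table r_w(10×10) implied by the 13 constraints:

  row 1: 1 | 1 | 1 | 1 | 1 | 1 | 1 | 1 | 1 | 1
  row 2: 1 | 2 | 2 | 2 | 2 | 2 | 2 | 2 | 2 | 2
  row 3: 1 | 2 | 2 | 2 | 2 | 2 | 2 | 3 | 3 | 3
  row 4: 1 | 2 | 2 | 2 | 2 | 2 | 2 | 3 | 3 | 4
  row 5: 1 | 2 | 2 | 2 | 3 | 3 | 3 | 4 | 4 | 5
  row 6: 1 | 2 | 2 | 2 | 3 | 3 | 4 | 5 | 5 | 6
  row 7: 1 | 2 | 3 | 3 | 4 | 4 | 5 | 6 | 6 | 7
  row 8: 1 | 2 | 3 | 3 | 4 | 5 | 6 | 7 | 7 | 8
  row 9: 1 | 2 | 3 | 4 | 5 | 6 | 7 | 8 | 8 | 9
  row 10: 1 | 2 | 3 | 4 | 5 | 6 | 7 | 8 | 9 | 10

giving w = (1, 2, 8, 10, 5, 7, 3, 6, 4, 9) via Δ²R.

ℓ(w)=17; the 5 essential cells (i,j,r):

[(4, 7, 2), (4, 9, 3), (6, 4, 2), (6, 6, 3), (8, 4, 3)]


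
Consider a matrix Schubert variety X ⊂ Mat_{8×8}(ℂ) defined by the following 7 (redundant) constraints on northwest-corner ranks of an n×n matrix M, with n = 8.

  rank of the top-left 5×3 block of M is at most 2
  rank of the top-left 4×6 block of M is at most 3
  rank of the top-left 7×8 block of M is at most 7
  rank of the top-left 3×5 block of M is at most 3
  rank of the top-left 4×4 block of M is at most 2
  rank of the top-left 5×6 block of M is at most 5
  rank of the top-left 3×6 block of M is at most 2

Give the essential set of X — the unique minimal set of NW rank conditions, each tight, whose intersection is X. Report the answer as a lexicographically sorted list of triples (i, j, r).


Computing R[i][j] = min implied NW-rank bound (n=8, 7 conditions):

  R[1]: 1, 1, 1, 1, 1, 1, 1, 1
  R[2]: 1, 2, 2, 2, 2, 2, 2, 2
  R[3]: 1, 2, 2, 2, 2, 2, 3, 3
  R[4]: 1, 2, 2, 2, 3, 3, 4, 4
  R[5]: 1, 2, 2, 3, 4, 4, 5, 5
  R[6]: 1, 2, 3, 4, 5, 5, 6, 6
  R[7]: 1, 2, 3, 4, 5, 6, 7, 7
  R[8]: 1, 2, 3, 4, 5, 6, 7, 8

reading off 1-entries of Δ²R: w = (1, 2, 7, 5, 4, 3, 6, 8).

|D(w)|=7, |Ess(w)|=3:

[(3, 6, 2), (4, 4, 2), (5, 3, 2)]


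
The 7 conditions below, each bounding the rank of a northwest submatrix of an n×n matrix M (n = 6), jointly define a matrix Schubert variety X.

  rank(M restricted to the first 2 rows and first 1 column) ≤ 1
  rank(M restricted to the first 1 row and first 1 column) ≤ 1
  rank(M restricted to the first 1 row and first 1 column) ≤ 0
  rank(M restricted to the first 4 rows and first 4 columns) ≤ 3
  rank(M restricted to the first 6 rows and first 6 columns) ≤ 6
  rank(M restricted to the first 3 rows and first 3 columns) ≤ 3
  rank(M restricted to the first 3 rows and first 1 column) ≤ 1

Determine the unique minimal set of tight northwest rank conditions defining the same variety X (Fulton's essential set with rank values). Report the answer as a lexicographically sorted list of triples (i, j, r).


Rank table r_w(6×6) implied by the 7 constraints:

  i=1: 0 | 1 | 1 | 1 | 1 | 1
  i=2: 1 | 2 | 2 | 2 | 2 | 2
  i=3: 1 | 2 | 3 | 3 | 3 | 3
  i=4: 1 | 2 | 3 | 3 | 4 | 4
  i=5: 1 | 2 | 3 | 4 | 5 | 5
  i=6: 1 | 2 | 3 | 4 | 5 | 6

giving w = (2, 1, 3, 5, 4, 6) via Δ²R.

D(w) has 2 cells with 2 SE-corners; essential set:

[(1, 1, 0), (4, 4, 3)]


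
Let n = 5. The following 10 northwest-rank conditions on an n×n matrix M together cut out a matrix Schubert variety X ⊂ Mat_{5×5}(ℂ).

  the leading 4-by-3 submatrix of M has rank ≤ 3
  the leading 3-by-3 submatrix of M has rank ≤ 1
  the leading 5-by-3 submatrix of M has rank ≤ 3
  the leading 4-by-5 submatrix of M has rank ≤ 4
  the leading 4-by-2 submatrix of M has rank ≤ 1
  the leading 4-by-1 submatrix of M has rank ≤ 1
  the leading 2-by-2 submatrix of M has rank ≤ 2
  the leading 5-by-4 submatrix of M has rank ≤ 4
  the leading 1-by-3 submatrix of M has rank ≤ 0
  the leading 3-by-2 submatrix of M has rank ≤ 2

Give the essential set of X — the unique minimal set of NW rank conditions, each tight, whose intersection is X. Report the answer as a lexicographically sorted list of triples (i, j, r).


Rank table r_w(5×5) implied by the 10 constraints:

  row 1: 0 | 0 | 0 | 1 | 1
  row 2: 1 | 1 | 1 | 2 | 2
  row 3: 1 | 1 | 1 | 2 | 3
  row 4: 1 | 1 | 2 | 3 | 4
  row 5: 1 | 2 | 3 | 4 | 5

hence w(1..5) = (4, 1, 5, 3, 2).

3 SE-corners of the 6-cell Rothe diagram give Ess(w):

[(1, 3, 0), (3, 3, 1), (4, 2, 1)]


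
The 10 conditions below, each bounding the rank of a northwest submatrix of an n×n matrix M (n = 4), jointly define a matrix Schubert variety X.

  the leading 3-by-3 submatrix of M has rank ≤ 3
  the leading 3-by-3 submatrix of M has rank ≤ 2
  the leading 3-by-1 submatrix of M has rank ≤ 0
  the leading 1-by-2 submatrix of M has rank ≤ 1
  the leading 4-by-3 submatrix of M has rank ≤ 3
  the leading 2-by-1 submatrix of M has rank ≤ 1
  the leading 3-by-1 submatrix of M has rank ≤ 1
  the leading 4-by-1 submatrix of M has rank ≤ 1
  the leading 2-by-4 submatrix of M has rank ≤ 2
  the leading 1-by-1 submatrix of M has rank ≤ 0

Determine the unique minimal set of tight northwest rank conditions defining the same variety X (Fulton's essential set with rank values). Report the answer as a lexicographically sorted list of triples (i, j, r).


Rank table r_w(4×4) implied by the 10 constraints:

  row 1: 0  1  1  1
  row 2: 0  1  2  2
  row 3: 0  1  2  3
  row 4: 1  2  3  4

so w = (2, 3, 4, 1).

Fulton essential set (1 of the 3 Rothe cells):

[(3, 1, 0)]


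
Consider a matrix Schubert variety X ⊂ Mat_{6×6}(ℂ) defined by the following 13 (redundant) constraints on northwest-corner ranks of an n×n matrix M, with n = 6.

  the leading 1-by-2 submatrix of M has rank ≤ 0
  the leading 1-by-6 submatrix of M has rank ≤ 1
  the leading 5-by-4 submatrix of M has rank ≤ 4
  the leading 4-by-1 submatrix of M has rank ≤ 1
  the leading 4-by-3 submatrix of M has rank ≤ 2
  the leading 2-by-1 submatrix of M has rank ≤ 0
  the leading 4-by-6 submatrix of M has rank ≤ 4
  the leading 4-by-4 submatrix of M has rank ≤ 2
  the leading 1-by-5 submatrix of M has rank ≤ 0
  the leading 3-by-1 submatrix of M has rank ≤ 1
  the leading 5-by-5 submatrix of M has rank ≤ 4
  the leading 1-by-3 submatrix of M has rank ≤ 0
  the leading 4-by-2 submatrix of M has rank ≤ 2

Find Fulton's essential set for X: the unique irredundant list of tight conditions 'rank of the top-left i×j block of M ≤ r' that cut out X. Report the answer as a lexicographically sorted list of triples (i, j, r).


Propagating the 13 rank bounds to every northwest block:

  row 1: 0 | 0 | 0 | 0 | 0 | 1
  row 2: 0 | 1 | 1 | 1 | 1 | 2
  row 3: 1 | 2 | 2 | 2 | 2 | 3
  row 4: 1 | 2 | 2 | 2 | 3 | 4
  row 5: 1 | 2 | 3 | 3 | 4 | 5
  row 6: 1 | 2 | 3 | 4 | 5 | 6

so w = (6, 2, 1, 5, 3, 4).

ℓ(w)=8; the 3 essential cells (i,j,r):

[(1, 5, 0), (2, 1, 0), (4, 4, 2)]


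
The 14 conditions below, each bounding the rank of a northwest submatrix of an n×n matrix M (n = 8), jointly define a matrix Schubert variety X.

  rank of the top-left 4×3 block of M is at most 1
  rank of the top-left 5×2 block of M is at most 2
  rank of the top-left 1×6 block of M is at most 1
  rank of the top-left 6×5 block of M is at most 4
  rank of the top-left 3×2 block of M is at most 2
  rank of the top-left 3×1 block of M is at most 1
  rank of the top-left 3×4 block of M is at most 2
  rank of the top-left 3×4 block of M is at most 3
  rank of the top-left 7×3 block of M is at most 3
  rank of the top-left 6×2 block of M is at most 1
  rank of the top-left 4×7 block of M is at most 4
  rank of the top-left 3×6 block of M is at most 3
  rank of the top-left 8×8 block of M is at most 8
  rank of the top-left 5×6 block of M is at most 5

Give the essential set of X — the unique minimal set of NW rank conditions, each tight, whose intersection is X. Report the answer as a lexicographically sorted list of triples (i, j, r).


Rank table r_w(8×8) implied by the 14 constraints:

  row 1: 1 | 1 | 1 | 1 | 1 | 1 | 1 | 1
  row 2: 1 | 1 | 1 | 2 | 2 | 2 | 2 | 2
  row 3: 1 | 1 | 1 | 2 | 3 | 3 | 3 | 3
  row 4: 1 | 1 | 1 | 2 | 3 | 4 | 4 | 4
  row 5: 1 | 1 | 2 | 3 | 4 | 5 | 5 | 5
  row 6: 1 | 1 | 2 | 3 | 4 | 5 | 6 | 6
  row 7: 1 | 2 | 3 | 4 | 5 | 6 | 7 | 7
  row 8: 1 | 2 | 3 | 4 | 5 | 6 | 7 | 8

the unique w with this rank table is (1, 4, 5, 6, 3, 7, 2, 8).

ℓ(w)=8; the 2 essential cells (i,j,r):

[(4, 3, 1), (6, 2, 1)]


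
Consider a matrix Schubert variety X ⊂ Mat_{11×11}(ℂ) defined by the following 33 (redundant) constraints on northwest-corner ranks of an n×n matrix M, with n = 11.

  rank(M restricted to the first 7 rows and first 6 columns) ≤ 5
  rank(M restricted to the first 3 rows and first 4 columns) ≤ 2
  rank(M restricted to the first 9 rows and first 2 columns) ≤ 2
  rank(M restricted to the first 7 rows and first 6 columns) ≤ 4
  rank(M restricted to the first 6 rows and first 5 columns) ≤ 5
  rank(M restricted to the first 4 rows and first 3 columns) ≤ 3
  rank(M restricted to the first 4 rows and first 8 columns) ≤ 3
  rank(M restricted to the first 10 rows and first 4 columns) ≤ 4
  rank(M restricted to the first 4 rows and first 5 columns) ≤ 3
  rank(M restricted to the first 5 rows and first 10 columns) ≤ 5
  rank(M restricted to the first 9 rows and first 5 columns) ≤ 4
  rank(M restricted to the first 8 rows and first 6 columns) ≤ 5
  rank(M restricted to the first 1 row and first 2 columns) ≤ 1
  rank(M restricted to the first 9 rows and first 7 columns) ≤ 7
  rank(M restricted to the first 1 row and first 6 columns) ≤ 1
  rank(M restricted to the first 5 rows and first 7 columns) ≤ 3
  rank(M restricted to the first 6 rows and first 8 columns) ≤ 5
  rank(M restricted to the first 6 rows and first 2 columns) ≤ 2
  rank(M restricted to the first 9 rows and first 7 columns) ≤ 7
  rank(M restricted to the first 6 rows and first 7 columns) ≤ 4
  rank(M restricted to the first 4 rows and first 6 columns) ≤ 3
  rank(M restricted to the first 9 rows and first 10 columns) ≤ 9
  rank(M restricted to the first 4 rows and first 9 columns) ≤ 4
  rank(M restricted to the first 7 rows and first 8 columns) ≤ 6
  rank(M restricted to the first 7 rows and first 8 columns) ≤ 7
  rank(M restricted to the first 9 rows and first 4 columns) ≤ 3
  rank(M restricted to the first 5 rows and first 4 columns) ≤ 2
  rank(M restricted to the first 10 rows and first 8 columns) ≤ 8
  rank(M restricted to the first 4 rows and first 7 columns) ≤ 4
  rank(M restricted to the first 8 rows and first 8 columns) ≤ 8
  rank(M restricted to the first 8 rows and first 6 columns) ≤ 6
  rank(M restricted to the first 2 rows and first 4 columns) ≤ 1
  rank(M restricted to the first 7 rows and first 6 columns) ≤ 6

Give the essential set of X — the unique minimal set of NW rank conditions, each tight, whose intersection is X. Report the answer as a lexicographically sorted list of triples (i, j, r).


Propagating the 33 rank bounds to every northwest block:

  row 1: 1 1 1 1 1 1 1 1 1 1 1
  row 2: 1 1 1 1 2 2 2 2 2 2 2
  row 3: 1 2 2 2 3 3 3 3 3 3 3
  row 4: 1 2 2 2 3 3 3 3 4 4 4
  row 5: 1 2 2 2 3 3 3 4 5 5 5
  row 6: 1 2 3 3 4 4 4 5 6 6 6
  row 7: 1 2 3 3 4 4 5 6 7 7 7
  row 8: 1 2 3 3 4 5 6 7 8 8 8
  row 9: 1 2 3 3 4 5 6 7 8 9 9
  row 10: 1 2 3 4 5 6 7 8 9 10 10
  row 11: 1 2 3 4 5 6 7 8 9 10 11

hence w(1..11) = (1, 5, 2, 9, 8, 3, 7, 6, 10, 4, 11).

D(w) has 16 cells with 6 SE-corners; essential set:

[(2, 4, 1), (4, 8, 3), (5, 4, 2), (5, 7, 3), (7, 6, 4), (9, 4, 3)]


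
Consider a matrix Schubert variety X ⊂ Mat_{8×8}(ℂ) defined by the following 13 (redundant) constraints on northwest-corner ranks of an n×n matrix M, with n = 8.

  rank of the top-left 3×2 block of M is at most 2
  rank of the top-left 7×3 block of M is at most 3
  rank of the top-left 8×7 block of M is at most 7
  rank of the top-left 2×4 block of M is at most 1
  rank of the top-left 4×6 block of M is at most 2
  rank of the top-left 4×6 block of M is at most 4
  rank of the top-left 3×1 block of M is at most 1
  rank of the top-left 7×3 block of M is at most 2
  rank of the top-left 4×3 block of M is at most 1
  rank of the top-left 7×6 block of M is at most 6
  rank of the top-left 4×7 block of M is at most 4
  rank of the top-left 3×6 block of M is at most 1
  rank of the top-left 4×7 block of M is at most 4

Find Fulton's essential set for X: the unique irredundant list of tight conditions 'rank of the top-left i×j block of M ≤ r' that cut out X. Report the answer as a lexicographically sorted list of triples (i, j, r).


The tightest implied rank at each (i,j), from the 13 conditions:

  R[1]: 1 | 1 | 1 | 1 | 1 | 1 | 1 | 1
  R[2]: 1 | 1 | 1 | 1 | 1 | 1 | 2 | 2
  R[3]: 1 | 1 | 1 | 1 | 1 | 1 | 2 | 3
  R[4]: 1 | 1 | 1 | 2 | 2 | 2 | 3 | 4
  R[5]: 1 | 2 | 2 | 3 | 3 | 3 | 4 | 5
  R[6]: 1 | 2 | 2 | 3 | 4 | 4 | 5 | 6
  R[7]: 1 | 2 | 2 | 3 | 4 | 5 | 6 | 7
  R[8]: 1 | 2 | 3 | 4 | 5 | 6 | 7 | 8

reading off 1-entries of Δ²R: w = (1, 7, 8, 4, 2, 5, 6, 3).

3 SE-corners of the 14-cell Rothe diagram give Ess(w):

[(3, 6, 1), (4, 3, 1), (7, 3, 2)]


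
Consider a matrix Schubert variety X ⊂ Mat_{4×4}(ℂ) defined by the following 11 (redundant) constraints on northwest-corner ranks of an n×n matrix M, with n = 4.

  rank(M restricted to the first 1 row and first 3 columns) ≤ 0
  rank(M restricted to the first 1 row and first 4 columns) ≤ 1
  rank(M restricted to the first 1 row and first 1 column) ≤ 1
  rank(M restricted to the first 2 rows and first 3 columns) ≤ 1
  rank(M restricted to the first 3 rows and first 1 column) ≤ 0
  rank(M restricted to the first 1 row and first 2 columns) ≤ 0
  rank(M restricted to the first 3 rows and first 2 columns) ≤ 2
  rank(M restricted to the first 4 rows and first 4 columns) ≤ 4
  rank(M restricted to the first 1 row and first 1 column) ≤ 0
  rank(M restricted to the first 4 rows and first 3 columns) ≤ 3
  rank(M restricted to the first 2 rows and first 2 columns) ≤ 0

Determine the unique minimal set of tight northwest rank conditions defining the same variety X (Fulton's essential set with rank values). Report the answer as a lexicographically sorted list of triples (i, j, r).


Reconstructing r_w from the 11 given conditions:

  R[1]: 0 | 0 | 0 | 1
  R[2]: 0 | 0 | 1 | 2
  R[3]: 0 | 1 | 2 | 3
  R[4]: 1 | 2 | 3 | 4

second differences of R give the permutation w = (4, 3, 2, 1).

|D(w)|=6, |Ess(w)|=3:

[(1, 3, 0), (2, 2, 0), (3, 1, 0)]


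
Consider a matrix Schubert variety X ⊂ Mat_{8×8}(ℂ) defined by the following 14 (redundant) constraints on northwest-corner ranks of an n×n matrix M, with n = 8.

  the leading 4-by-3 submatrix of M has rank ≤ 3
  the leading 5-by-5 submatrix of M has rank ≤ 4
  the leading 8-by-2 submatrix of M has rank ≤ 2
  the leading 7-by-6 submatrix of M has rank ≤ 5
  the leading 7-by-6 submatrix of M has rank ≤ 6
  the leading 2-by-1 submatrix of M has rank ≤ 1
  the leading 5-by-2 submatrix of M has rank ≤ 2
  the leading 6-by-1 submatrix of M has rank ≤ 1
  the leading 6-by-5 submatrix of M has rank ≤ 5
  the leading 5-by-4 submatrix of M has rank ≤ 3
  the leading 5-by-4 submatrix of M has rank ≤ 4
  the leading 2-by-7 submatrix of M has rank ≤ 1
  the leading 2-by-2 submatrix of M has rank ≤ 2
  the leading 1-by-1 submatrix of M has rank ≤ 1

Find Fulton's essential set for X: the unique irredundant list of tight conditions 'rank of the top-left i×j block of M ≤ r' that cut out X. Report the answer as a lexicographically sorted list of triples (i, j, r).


Computing R[i][j] = min implied NW-rank bound (n=8, 14 conditions):

  1 | 1 | 1 | 1 | 1 | 1 | 1 | 1
  1 | 1 | 1 | 1 | 1 | 1 | 1 | 2
  1 | 2 | 2 | 2 | 2 | 2 | 2 | 3
  1 | 2 | 3 | 3 | 3 | 3 | 3 | 4
  1 | 2 | 3 | 3 | 4 | 4 | 4 | 5
  1 | 2 | 3 | 4 | 5 | 5 | 5 | 6
  1 | 2 | 3 | 4 | 5 | 5 | 6 | 7
  1 | 2 | 3 | 4 | 5 | 6 | 7 | 8

giving w = (1, 8, 2, 3, 5, 4, 7, 6) via Δ²R.

D(w) has 8 cells with 3 SE-corners; essential set:

[(2, 7, 1), (5, 4, 3), (7, 6, 5)]


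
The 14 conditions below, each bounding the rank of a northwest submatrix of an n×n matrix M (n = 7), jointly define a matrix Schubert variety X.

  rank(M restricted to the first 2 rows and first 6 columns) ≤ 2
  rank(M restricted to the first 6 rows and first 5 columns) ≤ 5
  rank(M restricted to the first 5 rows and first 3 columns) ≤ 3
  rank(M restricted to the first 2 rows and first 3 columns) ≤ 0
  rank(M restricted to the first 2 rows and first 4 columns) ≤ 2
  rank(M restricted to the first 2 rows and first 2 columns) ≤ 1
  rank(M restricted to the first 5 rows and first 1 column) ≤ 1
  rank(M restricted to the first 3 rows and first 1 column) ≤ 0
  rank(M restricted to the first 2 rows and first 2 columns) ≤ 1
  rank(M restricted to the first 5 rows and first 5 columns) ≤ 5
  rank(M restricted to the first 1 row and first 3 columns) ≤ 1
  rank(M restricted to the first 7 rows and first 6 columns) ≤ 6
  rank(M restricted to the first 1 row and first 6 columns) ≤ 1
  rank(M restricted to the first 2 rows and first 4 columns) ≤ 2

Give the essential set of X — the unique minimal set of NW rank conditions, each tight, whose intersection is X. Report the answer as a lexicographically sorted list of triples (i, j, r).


The tightest implied rank at each (i,j), from the 14 conditions:

  R[1]: 0  0  0  1  1  1  1
  R[2]: 0  0  0  1  2  2  2
  R[3]: 0  1  1  2  3  3  3
  R[4]: 1  2  2  3  4  4  4
  R[5]: 1  2  3  4  5  5  5
  R[6]: 1  2  3  4  5  6  6
  R[7]: 1  2  3  4  5  6  7

hence w(1..7) = (4, 5, 2, 1, 3, 6, 7).

2 SE-corners of the 7-cell Rothe diagram give Ess(w):

[(2, 3, 0), (3, 1, 0)]


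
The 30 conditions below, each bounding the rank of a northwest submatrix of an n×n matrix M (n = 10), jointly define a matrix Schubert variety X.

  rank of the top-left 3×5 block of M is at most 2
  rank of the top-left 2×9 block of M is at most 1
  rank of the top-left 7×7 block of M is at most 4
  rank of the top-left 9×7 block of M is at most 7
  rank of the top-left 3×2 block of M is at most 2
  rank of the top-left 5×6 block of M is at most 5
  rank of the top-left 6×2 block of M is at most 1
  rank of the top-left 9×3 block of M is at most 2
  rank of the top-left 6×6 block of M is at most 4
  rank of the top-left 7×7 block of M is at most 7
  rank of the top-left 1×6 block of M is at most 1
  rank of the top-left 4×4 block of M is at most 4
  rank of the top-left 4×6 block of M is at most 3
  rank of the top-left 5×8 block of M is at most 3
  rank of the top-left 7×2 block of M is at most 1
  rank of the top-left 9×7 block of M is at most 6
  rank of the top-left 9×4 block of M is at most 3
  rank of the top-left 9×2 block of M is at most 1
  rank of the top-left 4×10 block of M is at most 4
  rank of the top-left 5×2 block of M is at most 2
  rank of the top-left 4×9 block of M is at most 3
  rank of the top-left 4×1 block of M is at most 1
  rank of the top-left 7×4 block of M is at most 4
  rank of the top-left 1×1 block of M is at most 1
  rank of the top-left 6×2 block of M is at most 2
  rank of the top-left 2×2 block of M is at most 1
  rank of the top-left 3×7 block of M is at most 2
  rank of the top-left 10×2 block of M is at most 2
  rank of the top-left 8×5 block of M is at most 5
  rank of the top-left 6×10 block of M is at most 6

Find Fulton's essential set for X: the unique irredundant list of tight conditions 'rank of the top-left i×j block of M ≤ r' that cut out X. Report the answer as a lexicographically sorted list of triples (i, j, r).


Propagating the 30 rank bounds to every northwest block:

  row 1: 1, 1, 1, 1, 1, 1, 1, 1, 1, 1
  row 2: 1, 1, 1, 1, 1, 1, 1, 1, 1, 2
  row 3: 1, 1, 2, 2, 2, 2, 2, 2, 2, 3
  row 4: 1, 1, 2, 3, 3, 3, 3, 3, 3, 4
  row 5: 1, 1, 2, 3, 3, 3, 3, 3, 4, 5
  row 6: 1, 1, 2, 3, 4, 4, 4, 4, 5, 6
  row 7: 1, 1, 2, 3, 4, 4, 4, 5, 6, 7
  row 8: 1, 1, 2, 3, 4, 5, 5, 6, 7, 8
  row 9: 1, 1, 2, 3, 4, 5, 6, 7, 8, 9
  row 10: 1, 2, 3, 4, 5, 6, 7, 8, 9, 10

second differences of R give the permutation w = (1, 10, 3, 4, 9, 5, 8, 6, 7, 2).

Rothe diagram D(w) (21 cells), 4 SE-corners (essential conditions):

[(2, 9, 1), (5, 8, 3), (7, 7, 4), (9, 2, 1)]


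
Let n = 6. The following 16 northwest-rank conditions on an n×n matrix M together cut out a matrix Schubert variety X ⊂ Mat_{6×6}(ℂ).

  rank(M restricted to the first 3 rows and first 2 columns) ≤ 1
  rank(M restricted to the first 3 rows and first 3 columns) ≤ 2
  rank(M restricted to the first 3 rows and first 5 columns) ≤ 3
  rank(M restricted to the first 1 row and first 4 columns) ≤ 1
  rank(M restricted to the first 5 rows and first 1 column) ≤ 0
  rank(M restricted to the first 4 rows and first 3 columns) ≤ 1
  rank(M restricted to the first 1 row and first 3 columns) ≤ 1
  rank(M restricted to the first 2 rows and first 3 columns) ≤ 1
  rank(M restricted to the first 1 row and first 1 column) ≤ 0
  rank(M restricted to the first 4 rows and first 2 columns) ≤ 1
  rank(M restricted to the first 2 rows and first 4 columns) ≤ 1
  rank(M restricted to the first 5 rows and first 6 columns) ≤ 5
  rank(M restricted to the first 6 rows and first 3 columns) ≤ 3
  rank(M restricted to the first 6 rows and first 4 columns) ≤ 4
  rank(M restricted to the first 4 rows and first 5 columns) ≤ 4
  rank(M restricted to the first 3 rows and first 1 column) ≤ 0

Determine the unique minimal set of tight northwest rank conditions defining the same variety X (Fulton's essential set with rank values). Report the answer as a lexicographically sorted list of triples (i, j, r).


Computing R[i][j] = min implied NW-rank bound (n=6, 16 conditions):

  R[1]: 0  1  1  1  1  1
  R[2]: 0  1  1  1  2  2
  R[3]: 0  1  1  2  3  3
  R[4]: 0  1  1  2  3  4
  R[5]: 0  1  2  3  4  5
  R[6]: 1  2  3  4  5  6

second differences of R give the permutation w = (2, 5, 4, 6, 3, 1).

Fulton essential set (3 of the 9 Rothe cells):

[(2, 4, 1), (4, 3, 1), (5, 1, 0)]


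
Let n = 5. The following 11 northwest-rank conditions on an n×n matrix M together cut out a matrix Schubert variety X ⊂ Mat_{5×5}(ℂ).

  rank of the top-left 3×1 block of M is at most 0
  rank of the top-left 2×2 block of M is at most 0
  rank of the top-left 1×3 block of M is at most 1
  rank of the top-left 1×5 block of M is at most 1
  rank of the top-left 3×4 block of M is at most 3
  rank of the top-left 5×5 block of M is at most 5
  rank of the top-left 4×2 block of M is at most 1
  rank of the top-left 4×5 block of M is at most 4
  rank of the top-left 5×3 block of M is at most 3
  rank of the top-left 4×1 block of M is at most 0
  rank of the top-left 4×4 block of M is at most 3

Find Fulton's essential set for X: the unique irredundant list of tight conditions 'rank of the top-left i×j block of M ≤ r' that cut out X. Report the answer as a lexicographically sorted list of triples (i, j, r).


Rank table r_w(5×5) implied by the 11 constraints:

  i=1: 0 | 0 | 1 | 1 | 1
  i=2: 0 | 0 | 1 | 2 | 2
  i=3: 0 | 1 | 2 | 3 | 3
  i=4: 0 | 1 | 2 | 3 | 4
  i=5: 1 | 2 | 3 | 4 | 5

hence w(1..5) = (3, 4, 2, 5, 1).

|D(w)|=6, |Ess(w)|=2:

[(2, 2, 0), (4, 1, 0)]
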